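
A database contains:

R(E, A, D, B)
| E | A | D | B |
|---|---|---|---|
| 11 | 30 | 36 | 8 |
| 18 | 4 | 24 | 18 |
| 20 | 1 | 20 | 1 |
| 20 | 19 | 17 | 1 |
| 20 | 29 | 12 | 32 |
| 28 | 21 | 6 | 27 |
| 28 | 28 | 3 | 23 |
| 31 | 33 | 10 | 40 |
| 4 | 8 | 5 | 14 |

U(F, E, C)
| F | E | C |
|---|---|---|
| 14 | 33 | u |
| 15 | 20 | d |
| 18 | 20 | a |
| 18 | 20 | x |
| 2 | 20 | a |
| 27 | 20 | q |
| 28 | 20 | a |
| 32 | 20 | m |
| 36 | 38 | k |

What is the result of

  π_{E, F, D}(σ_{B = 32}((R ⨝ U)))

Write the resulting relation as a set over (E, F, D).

R ⋈ U (natural join on E): {(20, 1, 20, 1, 15, d), (20, 1, 20, 1, 18, a), (20, 1, 20, 1, 18, x), (20, 1, 20, 1, 2, a), (20, 1, 20, 1, 27, q), (20, 1, 20, 1, 28, a), (20, 1, 20, 1, 32, m), (20, 19, 17, 1, 15, d), (20, 19, 17, 1, 18, a), (20, 19, 17, 1, 18, x), (20, 19, 17, 1, 2, a), (20, 19, 17, 1, 27, q), (20, 19, 17, 1, 28, a), (20, 19, 17, 1, 32, m), (20, 29, 12, 32, 15, d), (20, 29, 12, 32, 18, a), (20, 29, 12, 32, 18, x), (20, 29, 12, 32, 2, a), (20, 29, 12, 32, 27, q), (20, 29, 12, 32, 28, a), (20, 29, 12, 32, 32, m)}
Apply σ_{B = 32}; surviving tuples: {(20, 29, 12, 32, 15, d), (20, 29, 12, 32, 18, a), (20, 29, 12, 32, 18, x), (20, 29, 12, 32, 2, a), (20, 29, 12, 32, 27, q), (20, 29, 12, 32, 28, a), (20, 29, 12, 32, 32, m)}
π[E, F, D]: project onto (E, F, D) (1 duplicate(s) eliminated) → {(20, 15, 12), (20, 18, 12), (20, 2, 12), (20, 27, 12), (20, 28, 12), (20, 32, 12)}

{(20, 15, 12), (20, 18, 12), (20, 2, 12), (20, 27, 12), (20, 28, 12), (20, 32, 12)}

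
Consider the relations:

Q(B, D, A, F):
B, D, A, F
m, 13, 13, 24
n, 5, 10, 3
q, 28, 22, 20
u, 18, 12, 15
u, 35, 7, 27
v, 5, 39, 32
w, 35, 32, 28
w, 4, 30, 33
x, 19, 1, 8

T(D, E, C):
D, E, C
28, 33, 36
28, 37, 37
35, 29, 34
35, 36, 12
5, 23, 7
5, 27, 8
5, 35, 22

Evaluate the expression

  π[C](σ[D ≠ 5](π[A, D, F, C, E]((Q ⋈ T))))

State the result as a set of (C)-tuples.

Joining Q and T on D yields {(n, 5, 10, 3, 23, 7), (n, 5, 10, 3, 27, 8), (n, 5, 10, 3, 35, 22), (q, 28, 22, 20, 33, 36), (q, 28, 22, 20, 37, 37), (u, 35, 7, 27, 29, 34), (u, 35, 7, 27, 36, 12), (v, 5, 39, 32, 23, 7), (v, 5, 39, 32, 27, 8), (v, 5, 39, 32, 35, 22), (w, 35, 32, 28, 29, 34), (w, 35, 32, 28, 36, 12)}.
Keep only column(s) A, D, F, C, E: {(10, 5, 3, 22, 35), (10, 5, 3, 7, 23), (10, 5, 3, 8, 27), (22, 28, 20, 36, 33), (22, 28, 20, 37, 37), (32, 35, 28, 12, 36), (32, 35, 28, 34, 29), (39, 5, 32, 22, 35), (39, 5, 32, 7, 23), (39, 5, 32, 8, 27), (7, 35, 27, 12, 36), (7, 35, 27, 34, 29)}
Filtering on D ≠ 5 leaves {(22, 28, 20, 36, 33), (22, 28, 20, 37, 37), (32, 35, 28, 12, 36), (32, 35, 28, 34, 29), (7, 35, 27, 12, 36), (7, 35, 27, 34, 29)}.
Keep only column(s) C (2 duplicate(s) eliminated): {12, 34, 36, 37}

{12, 34, 36, 37}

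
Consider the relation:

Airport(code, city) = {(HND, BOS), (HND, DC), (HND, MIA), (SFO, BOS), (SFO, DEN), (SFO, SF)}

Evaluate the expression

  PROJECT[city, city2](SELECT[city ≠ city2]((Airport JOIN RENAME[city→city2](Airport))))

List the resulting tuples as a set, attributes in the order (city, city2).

ρ[city→city2]: schema becomes (code, city2); tuples unchanged.
Natural join on code: {(HND, BOS, BOS), (HND, BOS, DC), (HND, BOS, MIA), (HND, DC, BOS), (HND, DC, DC), (HND, DC, MIA), (HND, MIA, BOS), (HND, MIA, DC), (HND, MIA, MIA), (SFO, BOS, BOS), (SFO, BOS, DEN), (SFO, BOS, SF), (SFO, DEN, BOS), (SFO, DEN, DEN), (SFO, DEN, SF), (SFO, SF, BOS), (SFO, SF, DEN), (SFO, SF, SF)}
σ[city ≠ city2]: keep tuples satisfying city ≠ city2 → {(HND, BOS, DC), (HND, BOS, MIA), (HND, DC, BOS), (HND, DC, MIA), (HND, MIA, BOS), (HND, MIA, DC), (SFO, BOS, DEN), (SFO, BOS, SF), (SFO, DEN, BOS), (SFO, DEN, SF), (SFO, SF, BOS), (SFO, SF, DEN)}
π[city, city2]: project onto (city, city2) → {(BOS, DC), (BOS, DEN), (BOS, MIA), (BOS, SF), (DC, BOS), (DC, MIA), (DEN, BOS), (DEN, SF), (MIA, BOS), (MIA, DC), (SF, BOS), (SF, DEN)}

{(BOS, DC), (BOS, DEN), (BOS, MIA), (BOS, SF), (DC, BOS), (DC, MIA), (DEN, BOS), (DEN, SF), (MIA, BOS), (MIA, DC), (SF, BOS), (SF, DEN)}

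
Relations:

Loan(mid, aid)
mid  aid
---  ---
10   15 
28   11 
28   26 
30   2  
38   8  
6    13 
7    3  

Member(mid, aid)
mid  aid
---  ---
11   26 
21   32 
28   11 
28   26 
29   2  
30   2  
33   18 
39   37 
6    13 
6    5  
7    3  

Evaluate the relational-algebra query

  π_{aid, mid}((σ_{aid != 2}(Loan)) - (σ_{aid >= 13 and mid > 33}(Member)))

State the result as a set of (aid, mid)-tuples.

Apply σ_{aid != 2}; surviving tuples: {(10, 15), (28, 11), (28, 26), (38, 8), (6, 13), (7, 3)}
Apply σ_{aid >= 13 and mid > 33}; surviving tuples: {(39, 37)}
Difference: {(10, 15), (28, 11), (28, 26), (38, 8), (6, 13), (7, 3)} with {(39, 37)} → {(10, 15), (28, 11), (28, 26), (38, 8), (6, 13), (7, 3)}
Projecting to aid, mid: {(11, 28), (13, 6), (15, 10), (26, 28), (3, 7), (8, 38)}

{(11, 28), (13, 6), (15, 10), (26, 28), (3, 7), (8, 38)}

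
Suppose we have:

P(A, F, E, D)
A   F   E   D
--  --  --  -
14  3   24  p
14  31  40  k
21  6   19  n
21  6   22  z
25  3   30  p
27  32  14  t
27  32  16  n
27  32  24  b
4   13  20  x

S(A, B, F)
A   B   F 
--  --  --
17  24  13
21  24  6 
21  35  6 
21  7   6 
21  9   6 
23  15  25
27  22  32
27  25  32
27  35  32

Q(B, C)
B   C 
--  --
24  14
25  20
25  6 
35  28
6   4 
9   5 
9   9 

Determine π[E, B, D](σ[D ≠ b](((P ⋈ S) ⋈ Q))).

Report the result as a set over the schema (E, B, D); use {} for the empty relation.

P ⋈ S (natural join on A, F): {(21, 6, 19, n, 24), (21, 6, 19, n, 35), (21, 6, 19, n, 7), (21, 6, 19, n, 9), (21, 6, 22, z, 24), (21, 6, 22, z, 35), (21, 6, 22, z, 7), (21, 6, 22, z, 9), (27, 32, 14, t, 22), (27, 32, 14, t, 25), (27, 32, 14, t, 35), (27, 32, 16, n, 22), (27, 32, 16, n, 25), (27, 32, 16, n, 35), (27, 32, 24, b, 22), (27, 32, 24, b, 25), (27, 32, 24, b, 35)}
(P ⋈ S) ⋈ Q (natural join on B): {(21, 6, 19, n, 24, 14), (21, 6, 19, n, 35, 28), (21, 6, 19, n, 9, 5), (21, 6, 19, n, 9, 9), (21, 6, 22, z, 24, 14), (21, 6, 22, z, 35, 28), (21, 6, 22, z, 9, 5), (21, 6, 22, z, 9, 9), (27, 32, 14, t, 25, 20), (27, 32, 14, t, 25, 6), (27, 32, 14, t, 35, 28), (27, 32, 16, n, 25, 20), (27, 32, 16, n, 25, 6), (27, 32, 16, n, 35, 28), (27, 32, 24, b, 25, 20), (27, 32, 24, b, 25, 6), (27, 32, 24, b, 35, 28)}
Filtering on D ≠ b leaves {(21, 6, 19, n, 24, 14), (21, 6, 19, n, 35, 28), (21, 6, 19, n, 9, 5), (21, 6, 19, n, 9, 9), (21, 6, 22, z, 24, 14), (21, 6, 22, z, 35, 28), (21, 6, 22, z, 9, 5), (21, 6, 22, z, 9, 9), (27, 32, 14, t, 25, 20), (27, 32, 14, t, 25, 6), (27, 32, 14, t, 35, 28), (27, 32, 16, n, 25, 20), (27, 32, 16, n, 25, 6), (27, 32, 16, n, 35, 28)}.
Projecting to E, B, D (4 duplicate(s) eliminated): {(14, 25, t), (14, 35, t), (16, 25, n), (16, 35, n), (19, 24, n), (19, 35, n), (19, 9, n), (22, 24, z), (22, 35, z), (22, 9, z)}

{(14, 25, t), (14, 35, t), (16, 25, n), (16, 35, n), (19, 24, n), (19, 35, n), (19, 9, n), (22, 24, z), (22, 35, z), (22, 9, z)}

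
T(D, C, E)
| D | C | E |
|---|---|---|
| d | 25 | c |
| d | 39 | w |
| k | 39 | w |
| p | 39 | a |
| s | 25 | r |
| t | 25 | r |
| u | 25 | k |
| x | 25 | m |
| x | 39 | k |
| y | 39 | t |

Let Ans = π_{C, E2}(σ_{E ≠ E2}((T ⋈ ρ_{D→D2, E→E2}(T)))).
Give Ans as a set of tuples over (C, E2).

{(25, c), (25, k), (25, m), (25, r), (39, a), (39, k), (39, t), (39, w)}

ρ[D→D2, E→E2]: schema becomes (D2, C, E2); tuples unchanged.
T ⋈ ρ_{D→D2, E→E2}(T) (natural join on C): {(d, 25, c, d, c), (d, 25, c, s, r), (d, 25, c, t, r), (d, 25, c, u, k), (d, 25, c, x, m), (d, 39, w, d, w), (d, 39, w, k, w), (d, 39, w, p, a), (d, 39, w, x, k), (d, 39, w, y, t), (k, 39, w, d, w), (k, 39, w, k, w), (k, 39, w, p, a), (k, 39, w, x, k), (k, 39, w, y, t), (p, 39, a, d, w), (p, 39, a, k, w), (p, 39, a, p, a), (p, 39, a, x, k), (p, 39, a, y, t), (s, 25, r, d, c), (s, 25, r, s, r), (s, 25, r, t, r), (s, 25, r, u, k), (s, 25, r, x, m), (t, 25, r, d, c), (t, 25, r, s, r), (t, 25, r, t, r), (t, 25, r, u, k), (t, 25, r, x, m), (u, 25, k, d, c), (u, 25, k, s, r), (u, 25, k, t, r), (u, 25, k, u, k), (u, 25, k, x, m), (x, 25, m, d, c), (x, 25, m, s, r), (x, 25, m, t, r), (x, 25, m, u, k), (x, 25, m, x, m), (x, 39, k, d, w), (x, 39, k, k, w), (x, 39, k, p, a), (x, 39, k, x, k), (x, 39, k, y, t), (y, 39, t, d, w), (y, 39, t, k, w), (y, 39, t, p, a), (y, 39, t, x, k), (y, 39, t, y, t)}
σ[E ≠ E2]: keep tuples satisfying E ≠ E2 → {(d, 25, c, s, r), (d, 25, c, t, r), (d, 25, c, u, k), (d, 25, c, x, m), (d, 39, w, p, a), (d, 39, w, x, k), (d, 39, w, y, t), (k, 39, w, p, a), (k, 39, w, x, k), (k, 39, w, y, t), (p, 39, a, d, w), (p, 39, a, k, w), (p, 39, a, x, k), (p, 39, a, y, t), (s, 25, r, d, c), (s, 25, r, u, k), (s, 25, r, x, m), (t, 25, r, d, c), (t, 25, r, u, k), (t, 25, r, x, m), (u, 25, k, d, c), (u, 25, k, s, r), (u, 25, k, t, r), (u, 25, k, x, m), (x, 25, m, d, c), (x, 25, m, s, r), (x, 25, m, t, r), (x, 25, m, u, k), (x, 39, k, d, w), (x, 39, k, k, w), (x, 39, k, p, a), (x, 39, k, y, t), (y, 39, t, d, w), (y, 39, t, k, w), (y, 39, t, p, a), (y, 39, t, x, k)}
Projecting to C, E2 (28 duplicate(s) eliminated): {(25, c), (25, k), (25, m), (25, r), (39, a), (39, k), (39, t), (39, w)}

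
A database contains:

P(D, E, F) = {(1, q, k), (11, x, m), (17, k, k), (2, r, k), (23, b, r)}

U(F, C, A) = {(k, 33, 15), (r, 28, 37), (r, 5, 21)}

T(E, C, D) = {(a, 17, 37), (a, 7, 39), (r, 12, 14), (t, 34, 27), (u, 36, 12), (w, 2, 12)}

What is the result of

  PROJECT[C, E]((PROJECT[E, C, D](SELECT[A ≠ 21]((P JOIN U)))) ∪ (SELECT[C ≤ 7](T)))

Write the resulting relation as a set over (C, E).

P ⋈ U (natural join on F): {(1, q, k, 33, 15), (17, k, k, 33, 15), (2, r, k, 33, 15), (23, b, r, 28, 37), (23, b, r, 5, 21)}
Selection A ≠ 21: {(1, q, k, 33, 15), (17, k, k, 33, 15), (2, r, k, 33, 15), (23, b, r, 28, 37)}
Keep only column(s) E, C, D: {(b, 28, 23), (k, 33, 17), (q, 33, 1), (r, 33, 2)}
Selection C ≤ 7: {(a, 7, 39), (w, 2, 12)}
Set union of the two operands is {(a, 7, 39), (b, 28, 23), (k, 33, 17), (q, 33, 1), (r, 33, 2), (w, 2, 12)}.
Keep only column(s) C, E: {(2, w), (28, b), (33, k), (33, q), (33, r), (7, a)}

{(2, w), (28, b), (33, k), (33, q), (33, r), (7, a)}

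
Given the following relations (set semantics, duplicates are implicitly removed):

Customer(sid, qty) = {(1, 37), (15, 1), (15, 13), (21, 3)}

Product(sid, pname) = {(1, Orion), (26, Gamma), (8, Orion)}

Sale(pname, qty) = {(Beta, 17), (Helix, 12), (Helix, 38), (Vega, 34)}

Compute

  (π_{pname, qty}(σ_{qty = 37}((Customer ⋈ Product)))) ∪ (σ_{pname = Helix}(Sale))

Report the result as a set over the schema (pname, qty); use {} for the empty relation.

{(Helix, 12), (Helix, 38), (Orion, 37)}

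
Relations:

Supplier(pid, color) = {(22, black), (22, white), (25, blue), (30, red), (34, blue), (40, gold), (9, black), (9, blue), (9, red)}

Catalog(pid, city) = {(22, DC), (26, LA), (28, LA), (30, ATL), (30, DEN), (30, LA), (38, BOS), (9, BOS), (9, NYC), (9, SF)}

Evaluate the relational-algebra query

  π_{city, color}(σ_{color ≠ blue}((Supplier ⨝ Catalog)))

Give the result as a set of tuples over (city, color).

Joining Supplier and Catalog on pid yields {(22, black, DC), (22, white, DC), (30, red, ATL), (30, red, DEN), (30, red, LA), (9, black, BOS), (9, black, NYC), (9, black, SF), (9, blue, BOS), (9, blue, NYC), (9, blue, SF), (9, red, BOS), (9, red, NYC), (9, red, SF)}.
Apply σ_{color ≠ blue}; surviving tuples: {(22, black, DC), (22, white, DC), (30, red, ATL), (30, red, DEN), (30, red, LA), (9, black, BOS), (9, black, NYC), (9, black, SF), (9, red, BOS), (9, red, NYC), (9, red, SF)}
Projecting to city, color: {(ATL, red), (BOS, black), (BOS, red), (DC, black), (DC, white), (DEN, red), (LA, red), (NYC, black), (NYC, red), (SF, black), (SF, red)}

{(ATL, red), (BOS, black), (BOS, red), (DC, black), (DC, white), (DEN, red), (LA, red), (NYC, black), (NYC, red), (SF, black), (SF, red)}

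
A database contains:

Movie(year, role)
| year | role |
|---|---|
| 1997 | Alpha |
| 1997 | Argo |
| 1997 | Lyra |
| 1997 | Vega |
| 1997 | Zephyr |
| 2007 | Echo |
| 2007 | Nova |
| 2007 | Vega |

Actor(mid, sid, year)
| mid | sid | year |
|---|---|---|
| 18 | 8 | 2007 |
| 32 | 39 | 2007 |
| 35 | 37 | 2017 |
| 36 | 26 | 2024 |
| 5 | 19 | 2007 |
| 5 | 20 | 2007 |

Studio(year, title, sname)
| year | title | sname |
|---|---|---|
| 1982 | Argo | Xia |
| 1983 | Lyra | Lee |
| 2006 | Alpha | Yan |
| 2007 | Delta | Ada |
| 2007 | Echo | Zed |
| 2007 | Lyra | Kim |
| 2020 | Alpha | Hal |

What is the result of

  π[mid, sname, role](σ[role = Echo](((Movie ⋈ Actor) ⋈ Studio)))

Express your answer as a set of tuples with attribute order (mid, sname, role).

{(18, Ada, Echo), (18, Kim, Echo), (18, Zed, Echo), (32, Ada, Echo), (32, Kim, Echo), (32, Zed, Echo), (5, Ada, Echo), (5, Kim, Echo), (5, Zed, Echo)}

Joining Movie and Actor on year yields {(2007, Echo, 18, 8), (2007, Echo, 32, 39), (2007, Echo, 5, 19), (2007, Echo, 5, 20), (2007, Nova, 18, 8), (2007, Nova, 32, 39), (2007, Nova, 5, 19), (2007, Nova, 5, 20), (2007, Vega, 18, 8), (2007, Vega, 32, 39), (2007, Vega, 5, 19), (2007, Vega, 5, 20)}.
Joining (Movie ⋈ Actor) and Studio on year yields {(2007, Echo, 18, 8, Delta, Ada), (2007, Echo, 18, 8, Echo, Zed), (2007, Echo, 18, 8, Lyra, Kim), (2007, Echo, 32, 39, Delta, Ada), (2007, Echo, 32, 39, Echo, Zed), (2007, Echo, 32, 39, Lyra, Kim), (2007, Echo, 5, 19, Delta, Ada), (2007, Echo, 5, 19, Echo, Zed), (2007, Echo, 5, 19, Lyra, Kim), (2007, Echo, 5, 20, Delta, Ada), (2007, Echo, 5, 20, Echo, Zed), (2007, Echo, 5, 20, Lyra, Kim), (2007, Nova, 18, 8, Delta, Ada), (2007, Nova, 18, 8, Echo, Zed), (2007, Nova, 18, 8, Lyra, Kim), (2007, Nova, 32, 39, Delta, Ada), (2007, Nova, 32, 39, Echo, Zed), (2007, Nova, 32, 39, Lyra, Kim), (2007, Nova, 5, 19, Delta, Ada), (2007, Nova, 5, 19, Echo, Zed), (2007, Nova, 5, 19, Lyra, Kim), (2007, Nova, 5, 20, Delta, Ada), (2007, Nova, 5, 20, Echo, Zed), (2007, Nova, 5, 20, Lyra, Kim), (2007, Vega, 18, 8, Delta, Ada), (2007, Vega, 18, 8, Echo, Zed), (2007, Vega, 18, 8, Lyra, Kim), (2007, Vega, 32, 39, Delta, Ada), (2007, Vega, 32, 39, Echo, Zed), (2007, Vega, 32, 39, Lyra, Kim), (2007, Vega, 5, 19, Delta, Ada), (2007, Vega, 5, 19, Echo, Zed), (2007, Vega, 5, 19, Lyra, Kim), (2007, Vega, 5, 20, Delta, Ada), (2007, Vega, 5, 20, Echo, Zed), (2007, Vega, 5, 20, Lyra, Kim)}.
Apply σ_{role = Echo}; surviving tuples: {(2007, Echo, 18, 8, Delta, Ada), (2007, Echo, 18, 8, Echo, Zed), (2007, Echo, 18, 8, Lyra, Kim), (2007, Echo, 32, 39, Delta, Ada), (2007, Echo, 32, 39, Echo, Zed), (2007, Echo, 32, 39, Lyra, Kim), (2007, Echo, 5, 19, Delta, Ada), (2007, Echo, 5, 19, Echo, Zed), (2007, Echo, 5, 19, Lyra, Kim), (2007, Echo, 5, 20, Delta, Ada), (2007, Echo, 5, 20, Echo, Zed), (2007, Echo, 5, 20, Lyra, Kim)}
Projecting to mid, sname, role (3 duplicate(s) eliminated): {(18, Ada, Echo), (18, Kim, Echo), (18, Zed, Echo), (32, Ada, Echo), (32, Kim, Echo), (32, Zed, Echo), (5, Ada, Echo), (5, Kim, Echo), (5, Zed, Echo)}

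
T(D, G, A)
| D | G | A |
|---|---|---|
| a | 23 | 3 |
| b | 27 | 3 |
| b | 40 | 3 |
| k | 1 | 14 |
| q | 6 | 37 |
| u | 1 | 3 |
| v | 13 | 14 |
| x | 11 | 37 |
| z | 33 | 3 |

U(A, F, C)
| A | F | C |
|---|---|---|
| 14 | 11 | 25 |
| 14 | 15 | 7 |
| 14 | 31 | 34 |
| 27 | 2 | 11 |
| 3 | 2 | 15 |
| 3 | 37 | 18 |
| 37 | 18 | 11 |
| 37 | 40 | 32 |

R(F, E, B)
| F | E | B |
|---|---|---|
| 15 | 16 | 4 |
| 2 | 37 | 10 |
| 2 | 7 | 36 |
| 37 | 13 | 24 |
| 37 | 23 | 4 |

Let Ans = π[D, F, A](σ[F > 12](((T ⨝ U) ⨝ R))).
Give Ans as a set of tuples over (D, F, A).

T ⋈ U (natural join on A): {(a, 23, 3, 2, 15), (a, 23, 3, 37, 18), (b, 27, 3, 2, 15), (b, 27, 3, 37, 18), (b, 40, 3, 2, 15), (b, 40, 3, 37, 18), (k, 1, 14, 11, 25), (k, 1, 14, 15, 7), (k, 1, 14, 31, 34), (q, 6, 37, 18, 11), (q, 6, 37, 40, 32), (u, 1, 3, 2, 15), (u, 1, 3, 37, 18), (v, 13, 14, 11, 25), (v, 13, 14, 15, 7), (v, 13, 14, 31, 34), (x, 11, 37, 18, 11), (x, 11, 37, 40, 32), (z, 33, 3, 2, 15), (z, 33, 3, 37, 18)}
(T ⨝ U) ⋈ R (natural join on F): {(a, 23, 3, 2, 15, 37, 10), (a, 23, 3, 2, 15, 7, 36), (a, 23, 3, 37, 18, 13, 24), (a, 23, 3, 37, 18, 23, 4), (b, 27, 3, 2, 15, 37, 10), (b, 27, 3, 2, 15, 7, 36), (b, 27, 3, 37, 18, 13, 24), (b, 27, 3, 37, 18, 23, 4), (b, 40, 3, 2, 15, 37, 10), (b, 40, 3, 2, 15, 7, 36), (b, 40, 3, 37, 18, 13, 24), (b, 40, 3, 37, 18, 23, 4), (k, 1, 14, 15, 7, 16, 4), (u, 1, 3, 2, 15, 37, 10), (u, 1, 3, 2, 15, 7, 36), (u, 1, 3, 37, 18, 13, 24), (u, 1, 3, 37, 18, 23, 4), (v, 13, 14, 15, 7, 16, 4), (z, 33, 3, 2, 15, 37, 10), (z, 33, 3, 2, 15, 7, 36), (z, 33, 3, 37, 18, 13, 24), (z, 33, 3, 37, 18, 23, 4)}
Apply σ_{F > 12}; surviving tuples: {(a, 23, 3, 37, 18, 13, 24), (a, 23, 3, 37, 18, 23, 4), (b, 27, 3, 37, 18, 13, 24), (b, 27, 3, 37, 18, 23, 4), (b, 40, 3, 37, 18, 13, 24), (b, 40, 3, 37, 18, 23, 4), (k, 1, 14, 15, 7, 16, 4), (u, 1, 3, 37, 18, 13, 24), (u, 1, 3, 37, 18, 23, 4), (v, 13, 14, 15, 7, 16, 4), (z, 33, 3, 37, 18, 13, 24), (z, 33, 3, 37, 18, 23, 4)}
Keep only column(s) D, F, A (6 duplicate(s) eliminated): {(a, 37, 3), (b, 37, 3), (k, 15, 14), (u, 37, 3), (v, 15, 14), (z, 37, 3)}

{(a, 37, 3), (b, 37, 3), (k, 15, 14), (u, 37, 3), (v, 15, 14), (z, 37, 3)}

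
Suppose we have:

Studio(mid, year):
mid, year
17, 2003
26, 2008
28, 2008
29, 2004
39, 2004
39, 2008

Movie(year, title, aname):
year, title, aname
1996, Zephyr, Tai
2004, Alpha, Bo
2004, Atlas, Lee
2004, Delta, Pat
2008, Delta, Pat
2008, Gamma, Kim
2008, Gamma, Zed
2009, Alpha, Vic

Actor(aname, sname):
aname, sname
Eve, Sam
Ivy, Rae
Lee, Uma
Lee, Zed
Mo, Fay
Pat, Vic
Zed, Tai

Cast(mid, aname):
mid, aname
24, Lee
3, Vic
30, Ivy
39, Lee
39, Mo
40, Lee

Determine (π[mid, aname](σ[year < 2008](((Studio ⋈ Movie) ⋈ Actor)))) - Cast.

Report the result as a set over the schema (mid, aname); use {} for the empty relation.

Joining Studio and Movie on year yields {(26, 2008, Delta, Pat), (26, 2008, Gamma, Kim), (26, 2008, Gamma, Zed), (28, 2008, Delta, Pat), (28, 2008, Gamma, Kim), (28, 2008, Gamma, Zed), (29, 2004, Alpha, Bo), (29, 2004, Atlas, Lee), (29, 2004, Delta, Pat), (39, 2004, Alpha, Bo), (39, 2004, Atlas, Lee), (39, 2004, Delta, Pat), (39, 2008, Delta, Pat), (39, 2008, Gamma, Kim), (39, 2008, Gamma, Zed)}.
Joining (Studio ⋈ Movie) and Actor on aname yields {(26, 2008, Delta, Pat, Vic), (26, 2008, Gamma, Zed, Tai), (28, 2008, Delta, Pat, Vic), (28, 2008, Gamma, Zed, Tai), (29, 2004, Atlas, Lee, Uma), (29, 2004, Atlas, Lee, Zed), (29, 2004, Delta, Pat, Vic), (39, 2004, Atlas, Lee, Uma), (39, 2004, Atlas, Lee, Zed), (39, 2004, Delta, Pat, Vic), (39, 2008, Delta, Pat, Vic), (39, 2008, Gamma, Zed, Tai)}.
Filtering on year < 2008 leaves {(29, 2004, Atlas, Lee, Uma), (29, 2004, Atlas, Lee, Zed), (29, 2004, Delta, Pat, Vic), (39, 2004, Atlas, Lee, Uma), (39, 2004, Atlas, Lee, Zed), (39, 2004, Delta, Pat, Vic)}.
π_{mid, aname} gives {(29, Lee), (29, Pat), (39, Lee), (39, Pat)} (2 duplicate(s) eliminated).
Difference: {(29, Lee), (29, Pat), (39, Lee), (39, Pat)} with {(24, Lee), (3, Vic), (30, Ivy), (39, Lee), (39, Mo), (40, Lee)} → {(29, Lee), (29, Pat), (39, Pat)}

{(29, Lee), (29, Pat), (39, Pat)}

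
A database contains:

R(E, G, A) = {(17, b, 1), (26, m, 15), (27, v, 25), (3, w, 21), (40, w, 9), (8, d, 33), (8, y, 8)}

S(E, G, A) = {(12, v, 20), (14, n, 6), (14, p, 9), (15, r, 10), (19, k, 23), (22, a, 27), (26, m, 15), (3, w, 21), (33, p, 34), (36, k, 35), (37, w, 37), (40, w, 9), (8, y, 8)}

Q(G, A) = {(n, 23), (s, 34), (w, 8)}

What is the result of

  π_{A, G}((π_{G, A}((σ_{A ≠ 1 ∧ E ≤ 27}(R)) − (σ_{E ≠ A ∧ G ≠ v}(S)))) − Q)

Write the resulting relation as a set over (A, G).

{(25, v), (33, d), (8, y)}

Filtering on A ≠ 1 ∧ E ≤ 27 leaves {(26, m, 15), (27, v, 25), (3, w, 21), (8, d, 33), (8, y, 8)}.
Filtering on E ≠ A ∧ G ≠ v leaves {(14, n, 6), (14, p, 9), (15, r, 10), (19, k, 23), (22, a, 27), (26, m, 15), (3, w, 21), (33, p, 34), (36, k, 35), (40, w, 9)}.
Difference: {(26, m, 15), (27, v, 25), (3, w, 21), (8, d, 33), (8, y, 8)} with {(14, n, 6), (14, p, 9), (15, r, 10), (19, k, 23), (22, a, 27), (26, m, 15), (3, w, 21), (33, p, 34), (36, k, 35), (40, w, 9)} → {(27, v, 25), (8, d, 33), (8, y, 8)}
π[G, A]: project onto (G, A) → {(d, 33), (v, 25), (y, 8)}
Difference: {(d, 33), (v, 25), (y, 8)} with {(n, 23), (s, 34), (w, 8)} → {(d, 33), (v, 25), (y, 8)}
π[A, G]: project onto (A, G) → {(25, v), (33, d), (8, y)}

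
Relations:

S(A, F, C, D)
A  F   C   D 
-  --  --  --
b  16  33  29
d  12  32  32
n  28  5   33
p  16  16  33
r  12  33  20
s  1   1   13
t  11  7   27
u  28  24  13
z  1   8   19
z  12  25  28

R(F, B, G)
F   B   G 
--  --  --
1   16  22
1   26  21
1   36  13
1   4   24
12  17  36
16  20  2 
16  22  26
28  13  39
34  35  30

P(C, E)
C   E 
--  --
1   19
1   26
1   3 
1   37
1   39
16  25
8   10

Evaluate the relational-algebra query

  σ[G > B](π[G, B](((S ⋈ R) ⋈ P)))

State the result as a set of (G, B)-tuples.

{(22, 16), (24, 4), (26, 22)}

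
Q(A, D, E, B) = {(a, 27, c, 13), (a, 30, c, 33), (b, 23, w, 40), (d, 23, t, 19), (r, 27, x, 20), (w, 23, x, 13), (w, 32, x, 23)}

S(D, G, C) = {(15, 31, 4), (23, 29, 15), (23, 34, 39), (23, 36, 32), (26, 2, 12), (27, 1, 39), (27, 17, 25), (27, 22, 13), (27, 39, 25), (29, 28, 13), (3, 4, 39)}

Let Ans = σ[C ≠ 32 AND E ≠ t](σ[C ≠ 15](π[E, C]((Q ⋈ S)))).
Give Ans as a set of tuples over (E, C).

Natural join on D: {(a, 27, c, 13, 1, 39), (a, 27, c, 13, 17, 25), (a, 27, c, 13, 22, 13), (a, 27, c, 13, 39, 25), (b, 23, w, 40, 29, 15), (b, 23, w, 40, 34, 39), (b, 23, w, 40, 36, 32), (d, 23, t, 19, 29, 15), (d, 23, t, 19, 34, 39), (d, 23, t, 19, 36, 32), (r, 27, x, 20, 1, 39), (r, 27, x, 20, 17, 25), (r, 27, x, 20, 22, 13), (r, 27, x, 20, 39, 25), (w, 23, x, 13, 29, 15), (w, 23, x, 13, 34, 39), (w, 23, x, 13, 36, 32)}
Keep only column(s) E, C (3 duplicate(s) eliminated): {(c, 13), (c, 25), (c, 39), (t, 15), (t, 32), (t, 39), (w, 15), (w, 32), (w, 39), (x, 13), (x, 15), (x, 25), (x, 32), (x, 39)}
σ[C ≠ 15]: keep tuples satisfying C ≠ 15 → {(c, 13), (c, 25), (c, 39), (t, 32), (t, 39), (w, 32), (w, 39), (x, 13), (x, 25), (x, 32), (x, 39)}
σ[C ≠ 32 AND E ≠ t]: keep tuples satisfying C ≠ 32 AND E ≠ t → {(c, 13), (c, 25), (c, 39), (w, 39), (x, 13), (x, 25), (x, 39)}

{(c, 13), (c, 25), (c, 39), (w, 39), (x, 13), (x, 25), (x, 39)}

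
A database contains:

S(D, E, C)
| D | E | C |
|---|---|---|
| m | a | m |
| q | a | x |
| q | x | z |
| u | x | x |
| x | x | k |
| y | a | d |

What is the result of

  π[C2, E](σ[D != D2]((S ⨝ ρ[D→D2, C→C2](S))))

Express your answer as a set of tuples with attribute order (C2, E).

{(d, a), (k, x), (m, a), (x, a), (x, x), (z, x)}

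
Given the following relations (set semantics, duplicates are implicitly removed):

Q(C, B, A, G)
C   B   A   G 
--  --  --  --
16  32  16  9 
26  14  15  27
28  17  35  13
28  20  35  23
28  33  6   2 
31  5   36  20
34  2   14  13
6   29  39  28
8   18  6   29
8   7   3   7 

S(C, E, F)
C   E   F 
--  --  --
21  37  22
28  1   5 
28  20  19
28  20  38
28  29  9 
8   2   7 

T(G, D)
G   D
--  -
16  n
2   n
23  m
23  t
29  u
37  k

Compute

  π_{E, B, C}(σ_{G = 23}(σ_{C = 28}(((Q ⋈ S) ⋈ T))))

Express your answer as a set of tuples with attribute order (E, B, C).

Joining Q and S on C yields {(28, 17, 35, 13, 1, 5), (28, 17, 35, 13, 20, 19), (28, 17, 35, 13, 20, 38), (28, 17, 35, 13, 29, 9), (28, 20, 35, 23, 1, 5), (28, 20, 35, 23, 20, 19), (28, 20, 35, 23, 20, 38), (28, 20, 35, 23, 29, 9), (28, 33, 6, 2, 1, 5), (28, 33, 6, 2, 20, 19), (28, 33, 6, 2, 20, 38), (28, 33, 6, 2, 29, 9), (8, 18, 6, 29, 2, 7), (8, 7, 3, 7, 2, 7)}.
Joining (Q ⋈ S) and T on G yields {(28, 20, 35, 23, 1, 5, m), (28, 20, 35, 23, 1, 5, t), (28, 20, 35, 23, 20, 19, m), (28, 20, 35, 23, 20, 19, t), (28, 20, 35, 23, 20, 38, m), (28, 20, 35, 23, 20, 38, t), (28, 20, 35, 23, 29, 9, m), (28, 20, 35, 23, 29, 9, t), (28, 33, 6, 2, 1, 5, n), (28, 33, 6, 2, 20, 19, n), (28, 33, 6, 2, 20, 38, n), (28, 33, 6, 2, 29, 9, n), (8, 18, 6, 29, 2, 7, u)}.
σ[C = 28]: keep tuples satisfying C = 28 → {(28, 20, 35, 23, 1, 5, m), (28, 20, 35, 23, 1, 5, t), (28, 20, 35, 23, 20, 19, m), (28, 20, 35, 23, 20, 19, t), (28, 20, 35, 23, 20, 38, m), (28, 20, 35, 23, 20, 38, t), (28, 20, 35, 23, 29, 9, m), (28, 20, 35, 23, 29, 9, t), (28, 33, 6, 2, 1, 5, n), (28, 33, 6, 2, 20, 19, n), (28, 33, 6, 2, 20, 38, n), (28, 33, 6, 2, 29, 9, n)}
σ[G = 23]: keep tuples satisfying G = 23 → {(28, 20, 35, 23, 1, 5, m), (28, 20, 35, 23, 1, 5, t), (28, 20, 35, 23, 20, 19, m), (28, 20, 35, 23, 20, 19, t), (28, 20, 35, 23, 20, 38, m), (28, 20, 35, 23, 20, 38, t), (28, 20, 35, 23, 29, 9, m), (28, 20, 35, 23, 29, 9, t)}
π[E, B, C]: project onto (E, B, C) (5 duplicate(s) eliminated) → {(1, 20, 28), (20, 20, 28), (29, 20, 28)}

{(1, 20, 28), (20, 20, 28), (29, 20, 28)}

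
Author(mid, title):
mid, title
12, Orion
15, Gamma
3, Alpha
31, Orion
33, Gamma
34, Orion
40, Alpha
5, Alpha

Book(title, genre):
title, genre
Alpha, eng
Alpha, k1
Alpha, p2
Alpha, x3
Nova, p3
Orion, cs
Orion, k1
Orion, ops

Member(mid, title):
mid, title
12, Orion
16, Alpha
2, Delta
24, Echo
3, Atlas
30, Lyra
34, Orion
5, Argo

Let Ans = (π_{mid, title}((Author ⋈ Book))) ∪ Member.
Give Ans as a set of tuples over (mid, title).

Author ⋈ Book (natural join on title): {(12, Orion, cs), (12, Orion, k1), (12, Orion, ops), (3, Alpha, eng), (3, Alpha, k1), (3, Alpha, p2), (3, Alpha, x3), (31, Orion, cs), (31, Orion, k1), (31, Orion, ops), (34, Orion, cs), (34, Orion, k1), (34, Orion, ops), (40, Alpha, eng), (40, Alpha, k1), (40, Alpha, p2), (40, Alpha, x3), (5, Alpha, eng), (5, Alpha, k1), (5, Alpha, p2), (5, Alpha, x3)}
Keep only column(s) mid, title (15 duplicate(s) eliminated): {(12, Orion), (3, Alpha), (31, Orion), (34, Orion), (40, Alpha), (5, Alpha)}
Taking the union: {(12, Orion), (16, Alpha), (2, Delta), (24, Echo), (3, Alpha), (3, Atlas), (30, Lyra), (31, Orion), (34, Orion), (40, Alpha), (5, Alpha), (5, Argo)}

{(12, Orion), (16, Alpha), (2, Delta), (24, Echo), (3, Alpha), (3, Atlas), (30, Lyra), (31, Orion), (34, Orion), (40, Alpha), (5, Alpha), (5, Argo)}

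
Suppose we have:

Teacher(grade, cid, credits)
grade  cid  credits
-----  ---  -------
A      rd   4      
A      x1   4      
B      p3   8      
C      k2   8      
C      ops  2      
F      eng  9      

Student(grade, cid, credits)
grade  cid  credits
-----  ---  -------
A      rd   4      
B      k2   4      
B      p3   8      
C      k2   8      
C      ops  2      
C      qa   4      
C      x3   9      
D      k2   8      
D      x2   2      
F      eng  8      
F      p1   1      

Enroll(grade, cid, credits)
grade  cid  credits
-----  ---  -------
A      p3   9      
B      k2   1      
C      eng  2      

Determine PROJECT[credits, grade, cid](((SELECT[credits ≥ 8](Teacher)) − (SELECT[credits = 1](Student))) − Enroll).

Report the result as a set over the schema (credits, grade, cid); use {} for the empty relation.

{(8, B, p3), (8, C, k2), (9, F, eng)}

σ[credits ≥ 8]: keep tuples satisfying credits ≥ 8 → {(B, p3, 8), (C, k2, 8), (F, eng, 9)}
σ[credits = 1]: keep tuples satisfying credits = 1 → {(F, p1, 1)}
Taking the difference: {(B, p3, 8), (C, k2, 8), (F, eng, 9)}
Taking the difference: {(B, p3, 8), (C, k2, 8), (F, eng, 9)}
π[credits, grade, cid]: project onto (credits, grade, cid) → {(8, B, p3), (8, C, k2), (9, F, eng)}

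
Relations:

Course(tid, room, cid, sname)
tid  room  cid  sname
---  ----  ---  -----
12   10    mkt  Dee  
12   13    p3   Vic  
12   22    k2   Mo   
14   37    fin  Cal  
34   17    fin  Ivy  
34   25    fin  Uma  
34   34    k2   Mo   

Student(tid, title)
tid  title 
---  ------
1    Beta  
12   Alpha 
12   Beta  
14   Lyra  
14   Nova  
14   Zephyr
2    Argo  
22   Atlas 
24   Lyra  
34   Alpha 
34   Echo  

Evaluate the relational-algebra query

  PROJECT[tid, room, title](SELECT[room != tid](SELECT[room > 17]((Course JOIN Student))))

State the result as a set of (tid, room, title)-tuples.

{(12, 22, Alpha), (12, 22, Beta), (14, 37, Lyra), (14, 37, Nova), (14, 37, Zephyr), (34, 25, Alpha), (34, 25, Echo)}

Joining Course and Student on tid yields {(12, 10, mkt, Dee, Alpha), (12, 10, mkt, Dee, Beta), (12, 13, p3, Vic, Alpha), (12, 13, p3, Vic, Beta), (12, 22, k2, Mo, Alpha), (12, 22, k2, Mo, Beta), (14, 37, fin, Cal, Lyra), (14, 37, fin, Cal, Nova), (14, 37, fin, Cal, Zephyr), (34, 17, fin, Ivy, Alpha), (34, 17, fin, Ivy, Echo), (34, 25, fin, Uma, Alpha), (34, 25, fin, Uma, Echo), (34, 34, k2, Mo, Alpha), (34, 34, k2, Mo, Echo)}.
Selection room > 17: {(12, 22, k2, Mo, Alpha), (12, 22, k2, Mo, Beta), (14, 37, fin, Cal, Lyra), (14, 37, fin, Cal, Nova), (14, 37, fin, Cal, Zephyr), (34, 25, fin, Uma, Alpha), (34, 25, fin, Uma, Echo), (34, 34, k2, Mo, Alpha), (34, 34, k2, Mo, Echo)}
Selection room != tid: {(12, 22, k2, Mo, Alpha), (12, 22, k2, Mo, Beta), (14, 37, fin, Cal, Lyra), (14, 37, fin, Cal, Nova), (14, 37, fin, Cal, Zephyr), (34, 25, fin, Uma, Alpha), (34, 25, fin, Uma, Echo)}
π_{tid, room, title} gives {(12, 22, Alpha), (12, 22, Beta), (14, 37, Lyra), (14, 37, Nova), (14, 37, Zephyr), (34, 25, Alpha), (34, 25, Echo)}.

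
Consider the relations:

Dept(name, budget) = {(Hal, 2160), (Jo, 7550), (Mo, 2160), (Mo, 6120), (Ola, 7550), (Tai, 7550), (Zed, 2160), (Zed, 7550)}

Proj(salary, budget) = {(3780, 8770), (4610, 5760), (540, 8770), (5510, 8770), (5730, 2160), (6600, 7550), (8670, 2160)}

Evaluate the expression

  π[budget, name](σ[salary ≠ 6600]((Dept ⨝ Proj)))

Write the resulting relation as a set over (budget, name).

{(2160, Hal), (2160, Mo), (2160, Zed)}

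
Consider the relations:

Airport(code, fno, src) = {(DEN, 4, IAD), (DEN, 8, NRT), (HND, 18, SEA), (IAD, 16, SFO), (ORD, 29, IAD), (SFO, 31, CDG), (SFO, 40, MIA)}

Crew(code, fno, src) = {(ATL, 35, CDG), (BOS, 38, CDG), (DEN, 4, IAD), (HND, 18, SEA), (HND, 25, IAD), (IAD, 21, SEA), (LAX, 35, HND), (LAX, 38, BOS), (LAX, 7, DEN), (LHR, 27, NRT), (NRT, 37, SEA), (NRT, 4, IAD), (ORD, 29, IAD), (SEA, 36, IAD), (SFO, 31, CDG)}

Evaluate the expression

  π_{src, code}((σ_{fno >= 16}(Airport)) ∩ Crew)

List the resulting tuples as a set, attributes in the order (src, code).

{(CDG, SFO), (IAD, ORD), (SEA, HND)}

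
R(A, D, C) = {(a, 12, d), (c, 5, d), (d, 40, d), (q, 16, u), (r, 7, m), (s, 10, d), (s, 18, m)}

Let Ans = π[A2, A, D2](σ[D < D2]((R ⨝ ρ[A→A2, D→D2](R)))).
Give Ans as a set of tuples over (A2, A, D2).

{(a, c, 12), (a, s, 12), (d, a, 40), (d, c, 40), (d, s, 40), (s, c, 10), (s, r, 18)}

ρ[A→A2, D→D2]: schema becomes (A2, D2, C); tuples unchanged.
Joining R and ρ[A→A2, D→D2](R) on C yields {(a, 12, d, a, 12), (a, 12, d, c, 5), (a, 12, d, d, 40), (a, 12, d, s, 10), (c, 5, d, a, 12), (c, 5, d, c, 5), (c, 5, d, d, 40), (c, 5, d, s, 10), (d, 40, d, a, 12), (d, 40, d, c, 5), (d, 40, d, d, 40), (d, 40, d, s, 10), (q, 16, u, q, 16), (r, 7, m, r, 7), (r, 7, m, s, 18), (s, 10, d, a, 12), (s, 10, d, c, 5), (s, 10, d, d, 40), (s, 10, d, s, 10), (s, 18, m, r, 7), (s, 18, m, s, 18)}.
Apply σ_{D < D2}; surviving tuples: {(a, 12, d, d, 40), (c, 5, d, a, 12), (c, 5, d, d, 40), (c, 5, d, s, 10), (r, 7, m, s, 18), (s, 10, d, a, 12), (s, 10, d, d, 40)}
Keep only column(s) A2, A, D2: {(a, c, 12), (a, s, 12), (d, a, 40), (d, c, 40), (d, s, 40), (s, c, 10), (s, r, 18)}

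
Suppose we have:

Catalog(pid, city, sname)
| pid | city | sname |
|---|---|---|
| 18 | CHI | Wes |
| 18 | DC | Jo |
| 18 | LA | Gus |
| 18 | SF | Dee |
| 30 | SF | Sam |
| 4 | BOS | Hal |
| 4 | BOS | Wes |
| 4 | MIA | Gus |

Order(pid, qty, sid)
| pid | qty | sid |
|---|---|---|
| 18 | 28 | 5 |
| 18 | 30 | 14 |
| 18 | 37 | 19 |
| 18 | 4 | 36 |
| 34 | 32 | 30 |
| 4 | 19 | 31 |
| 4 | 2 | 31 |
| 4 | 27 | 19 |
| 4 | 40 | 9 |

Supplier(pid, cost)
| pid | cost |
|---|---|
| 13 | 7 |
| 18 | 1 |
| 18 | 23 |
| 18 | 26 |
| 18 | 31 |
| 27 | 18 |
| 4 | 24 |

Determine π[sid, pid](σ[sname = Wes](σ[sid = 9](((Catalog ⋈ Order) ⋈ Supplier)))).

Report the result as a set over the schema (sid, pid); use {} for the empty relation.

Natural join on pid: {(18, CHI, Wes, 28, 5), (18, CHI, Wes, 30, 14), (18, CHI, Wes, 37, 19), (18, CHI, Wes, 4, 36), (18, DC, Jo, 28, 5), (18, DC, Jo, 30, 14), (18, DC, Jo, 37, 19), (18, DC, Jo, 4, 36), (18, LA, Gus, 28, 5), (18, LA, Gus, 30, 14), (18, LA, Gus, 37, 19), (18, LA, Gus, 4, 36), (18, SF, Dee, 28, 5), (18, SF, Dee, 30, 14), (18, SF, Dee, 37, 19), (18, SF, Dee, 4, 36), (4, BOS, Hal, 19, 31), (4, BOS, Hal, 2, 31), (4, BOS, Hal, 27, 19), (4, BOS, Hal, 40, 9), (4, BOS, Wes, 19, 31), (4, BOS, Wes, 2, 31), (4, BOS, Wes, 27, 19), (4, BOS, Wes, 40, 9), (4, MIA, Gus, 19, 31), (4, MIA, Gus, 2, 31), (4, MIA, Gus, 27, 19), (4, MIA, Gus, 40, 9)}
Natural join on pid: {(18, CHI, Wes, 28, 5, 1), (18, CHI, Wes, 28, 5, 23), (18, CHI, Wes, 28, 5, 26), (18, CHI, Wes, 28, 5, 31), (18, CHI, Wes, 30, 14, 1), (18, CHI, Wes, 30, 14, 23), (18, CHI, Wes, 30, 14, 26), (18, CHI, Wes, 30, 14, 31), (18, CHI, Wes, 37, 19, 1), (18, CHI, Wes, 37, 19, 23), (18, CHI, Wes, 37, 19, 26), (18, CHI, Wes, 37, 19, 31), (18, CHI, Wes, 4, 36, 1), (18, CHI, Wes, 4, 36, 23), (18, CHI, Wes, 4, 36, 26), (18, CHI, Wes, 4, 36, 31), (18, DC, Jo, 28, 5, 1), (18, DC, Jo, 28, 5, 23), (18, DC, Jo, 28, 5, 26), (18, DC, Jo, 28, 5, 31), (18, DC, Jo, 30, 14, 1), (18, DC, Jo, 30, 14, 23), (18, DC, Jo, 30, 14, 26), (18, DC, Jo, 30, 14, 31), (18, DC, Jo, 37, 19, 1), (18, DC, Jo, 37, 19, 23), (18, DC, Jo, 37, 19, 26), (18, DC, Jo, 37, 19, 31), (18, DC, Jo, 4, 36, 1), (18, DC, Jo, 4, 36, 23), (18, DC, Jo, 4, 36, 26), (18, DC, Jo, 4, 36, 31), (18, LA, Gus, 28, 5, 1), (18, LA, Gus, 28, 5, 23), (18, LA, Gus, 28, 5, 26), (18, LA, Gus, 28, 5, 31), (18, LA, Gus, 30, 14, 1), (18, LA, Gus, 30, 14, 23), (18, LA, Gus, 30, 14, 26), (18, LA, Gus, 30, 14, 31), (18, LA, Gus, 37, 19, 1), (18, LA, Gus, 37, 19, 23), (18, LA, Gus, 37, 19, 26), (18, LA, Gus, 37, 19, 31), (18, LA, Gus, 4, 36, 1), (18, LA, Gus, 4, 36, 23), (18, LA, Gus, 4, 36, 26), (18, LA, Gus, 4, 36, 31), (18, SF, Dee, 28, 5, 1), (18, SF, Dee, 28, 5, 23), (18, SF, Dee, 28, 5, 26), (18, SF, Dee, 28, 5, 31), (18, SF, Dee, 30, 14, 1), (18, SF, Dee, 30, 14, 23), (18, SF, Dee, 30, 14, 26), (18, SF, Dee, 30, 14, 31), (18, SF, Dee, 37, 19, 1), (18, SF, Dee, 37, 19, 23), (18, SF, Dee, 37, 19, 26), (18, SF, Dee, 37, 19, 31), (18, SF, Dee, 4, 36, 1), (18, SF, Dee, 4, 36, 23), (18, SF, Dee, 4, 36, 26), (18, SF, Dee, 4, 36, 31), (4, BOS, Hal, 19, 31, 24), (4, BOS, Hal, 2, 31, 24), (4, BOS, Hal, 27, 19, 24), (4, BOS, Hal, 40, 9, 24), (4, BOS, Wes, 19, 31, 24), (4, BOS, Wes, 2, 31, 24), (4, BOS, Wes, 27, 19, 24), (4, BOS, Wes, 40, 9, 24), (4, MIA, Gus, 19, 31, 24), (4, MIA, Gus, 2, 31, 24), (4, MIA, Gus, 27, 19, 24), (4, MIA, Gus, 40, 9, 24)}
σ[sid = 9]: keep tuples satisfying sid = 9 → {(4, BOS, Hal, 40, 9, 24), (4, BOS, Wes, 40, 9, 24), (4, MIA, Gus, 40, 9, 24)}
σ[sname = Wes]: keep tuples satisfying sname = Wes → {(4, BOS, Wes, 40, 9, 24)}
Keep only column(s) sid, pid: {(9, 4)}

{(9, 4)}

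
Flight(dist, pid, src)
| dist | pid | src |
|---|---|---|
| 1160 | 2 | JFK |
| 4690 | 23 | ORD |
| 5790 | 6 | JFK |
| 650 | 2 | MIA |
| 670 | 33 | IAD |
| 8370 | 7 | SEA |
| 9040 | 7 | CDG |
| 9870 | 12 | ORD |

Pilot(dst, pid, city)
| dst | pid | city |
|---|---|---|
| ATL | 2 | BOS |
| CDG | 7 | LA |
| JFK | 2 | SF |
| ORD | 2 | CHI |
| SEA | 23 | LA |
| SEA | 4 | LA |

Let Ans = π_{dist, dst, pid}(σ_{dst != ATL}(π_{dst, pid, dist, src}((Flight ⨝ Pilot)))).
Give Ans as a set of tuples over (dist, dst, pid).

Flight ⋈ Pilot (natural join on pid): {(1160, 2, JFK, ATL, BOS), (1160, 2, JFK, JFK, SF), (1160, 2, JFK, ORD, CHI), (4690, 23, ORD, SEA, LA), (650, 2, MIA, ATL, BOS), (650, 2, MIA, JFK, SF), (650, 2, MIA, ORD, CHI), (8370, 7, SEA, CDG, LA), (9040, 7, CDG, CDG, LA)}
Projecting to dst, pid, dist, src: {(ATL, 2, 1160, JFK), (ATL, 2, 650, MIA), (CDG, 7, 8370, SEA), (CDG, 7, 9040, CDG), (JFK, 2, 1160, JFK), (JFK, 2, 650, MIA), (ORD, 2, 1160, JFK), (ORD, 2, 650, MIA), (SEA, 23, 4690, ORD)}
σ[dst != ATL]: keep tuples satisfying dst != ATL → {(CDG, 7, 8370, SEA), (CDG, 7, 9040, CDG), (JFK, 2, 1160, JFK), (JFK, 2, 650, MIA), (ORD, 2, 1160, JFK), (ORD, 2, 650, MIA), (SEA, 23, 4690, ORD)}
Projecting to dist, dst, pid: {(1160, JFK, 2), (1160, ORD, 2), (4690, SEA, 23), (650, JFK, 2), (650, ORD, 2), (8370, CDG, 7), (9040, CDG, 7)}

{(1160, JFK, 2), (1160, ORD, 2), (4690, SEA, 23), (650, JFK, 2), (650, ORD, 2), (8370, CDG, 7), (9040, CDG, 7)}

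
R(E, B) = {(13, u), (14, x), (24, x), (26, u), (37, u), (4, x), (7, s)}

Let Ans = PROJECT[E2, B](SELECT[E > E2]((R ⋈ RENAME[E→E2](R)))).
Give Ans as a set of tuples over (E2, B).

{(13, u), (14, x), (26, u), (4, x)}

ρ[E→E2]: schema becomes (E2, B); tuples unchanged.
R ⋈ RENAME[E→E2](R) (natural join on B): {(13, u, 13), (13, u, 26), (13, u, 37), (14, x, 14), (14, x, 24), (14, x, 4), (24, x, 14), (24, x, 24), (24, x, 4), (26, u, 13), (26, u, 26), (26, u, 37), (37, u, 13), (37, u, 26), (37, u, 37), (4, x, 14), (4, x, 24), (4, x, 4), (7, s, 7)}
Selection E > E2: {(14, x, 4), (24, x, 14), (24, x, 4), (26, u, 13), (37, u, 13), (37, u, 26)}
Keep only column(s) E2, B (2 duplicate(s) eliminated): {(13, u), (14, x), (26, u), (4, x)}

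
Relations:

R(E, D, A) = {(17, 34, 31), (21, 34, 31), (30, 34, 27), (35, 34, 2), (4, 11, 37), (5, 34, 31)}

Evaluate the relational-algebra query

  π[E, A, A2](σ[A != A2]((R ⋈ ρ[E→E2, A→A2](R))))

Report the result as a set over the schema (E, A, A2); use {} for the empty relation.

{(17, 31, 2), (17, 31, 27), (21, 31, 2), (21, 31, 27), (30, 27, 2), (30, 27, 31), (35, 2, 27), (35, 2, 31), (5, 31, 2), (5, 31, 27)}

ρ[E→E2, A→A2]: schema becomes (E2, D, A2); tuples unchanged.
R ⋈ ρ[E→E2, A→A2](R) (natural join on D): {(17, 34, 31, 17, 31), (17, 34, 31, 21, 31), (17, 34, 31, 30, 27), (17, 34, 31, 35, 2), (17, 34, 31, 5, 31), (21, 34, 31, 17, 31), (21, 34, 31, 21, 31), (21, 34, 31, 30, 27), (21, 34, 31, 35, 2), (21, 34, 31, 5, 31), (30, 34, 27, 17, 31), (30, 34, 27, 21, 31), (30, 34, 27, 30, 27), (30, 34, 27, 35, 2), (30, 34, 27, 5, 31), (35, 34, 2, 17, 31), (35, 34, 2, 21, 31), (35, 34, 2, 30, 27), (35, 34, 2, 35, 2), (35, 34, 2, 5, 31), (4, 11, 37, 4, 37), (5, 34, 31, 17, 31), (5, 34, 31, 21, 31), (5, 34, 31, 30, 27), (5, 34, 31, 35, 2), (5, 34, 31, 5, 31)}
Filtering on A != A2 leaves {(17, 34, 31, 30, 27), (17, 34, 31, 35, 2), (21, 34, 31, 30, 27), (21, 34, 31, 35, 2), (30, 34, 27, 17, 31), (30, 34, 27, 21, 31), (30, 34, 27, 35, 2), (30, 34, 27, 5, 31), (35, 34, 2, 17, 31), (35, 34, 2, 21, 31), (35, 34, 2, 30, 27), (35, 34, 2, 5, 31), (5, 34, 31, 30, 27), (5, 34, 31, 35, 2)}.
π_{E, A, A2} gives {(17, 31, 2), (17, 31, 27), (21, 31, 2), (21, 31, 27), (30, 27, 2), (30, 27, 31), (35, 2, 27), (35, 2, 31), (5, 31, 2), (5, 31, 27)} (4 duplicate(s) eliminated).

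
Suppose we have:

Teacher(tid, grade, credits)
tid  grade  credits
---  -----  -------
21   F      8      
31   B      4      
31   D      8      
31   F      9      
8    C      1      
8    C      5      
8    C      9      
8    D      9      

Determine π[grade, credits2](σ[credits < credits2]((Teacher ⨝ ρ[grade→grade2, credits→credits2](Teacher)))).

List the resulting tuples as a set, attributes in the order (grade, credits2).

{(B, 8), (B, 9), (C, 5), (C, 9), (D, 9)}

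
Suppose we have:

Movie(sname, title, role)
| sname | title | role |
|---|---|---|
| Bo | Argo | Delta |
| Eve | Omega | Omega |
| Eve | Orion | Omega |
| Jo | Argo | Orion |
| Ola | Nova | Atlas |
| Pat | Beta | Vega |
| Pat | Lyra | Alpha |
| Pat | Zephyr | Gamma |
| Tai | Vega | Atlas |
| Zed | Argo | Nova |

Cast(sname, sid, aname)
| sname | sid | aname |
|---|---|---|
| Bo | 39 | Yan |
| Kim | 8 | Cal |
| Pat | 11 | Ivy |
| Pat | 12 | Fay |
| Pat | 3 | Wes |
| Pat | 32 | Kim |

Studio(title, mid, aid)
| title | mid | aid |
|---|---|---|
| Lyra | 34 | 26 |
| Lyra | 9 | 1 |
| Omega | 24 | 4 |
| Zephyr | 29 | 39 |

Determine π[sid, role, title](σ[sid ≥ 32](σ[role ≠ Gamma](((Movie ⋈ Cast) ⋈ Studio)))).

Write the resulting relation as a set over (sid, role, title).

{(32, Alpha, Lyra)}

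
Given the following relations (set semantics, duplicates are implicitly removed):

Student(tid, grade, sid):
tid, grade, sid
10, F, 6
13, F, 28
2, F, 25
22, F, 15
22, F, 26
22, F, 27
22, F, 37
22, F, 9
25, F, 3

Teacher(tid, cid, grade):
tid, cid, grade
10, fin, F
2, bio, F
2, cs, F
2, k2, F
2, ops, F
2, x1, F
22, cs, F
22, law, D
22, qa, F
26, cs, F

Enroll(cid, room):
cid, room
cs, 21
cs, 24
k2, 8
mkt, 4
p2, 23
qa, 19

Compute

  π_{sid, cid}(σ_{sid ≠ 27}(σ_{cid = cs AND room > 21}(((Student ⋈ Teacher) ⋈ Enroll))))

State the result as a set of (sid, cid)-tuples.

Natural join on tid, grade: {(10, F, 6, fin), (2, F, 25, bio), (2, F, 25, cs), (2, F, 25, k2), (2, F, 25, ops), (2, F, 25, x1), (22, F, 15, cs), (22, F, 15, qa), (22, F, 26, cs), (22, F, 26, qa), (22, F, 27, cs), (22, F, 27, qa), (22, F, 37, cs), (22, F, 37, qa), (22, F, 9, cs), (22, F, 9, qa)}
Natural join on cid: {(2, F, 25, cs, 21), (2, F, 25, cs, 24), (2, F, 25, k2, 8), (22, F, 15, cs, 21), (22, F, 15, cs, 24), (22, F, 15, qa, 19), (22, F, 26, cs, 21), (22, F, 26, cs, 24), (22, F, 26, qa, 19), (22, F, 27, cs, 21), (22, F, 27, cs, 24), (22, F, 27, qa, 19), (22, F, 37, cs, 21), (22, F, 37, cs, 24), (22, F, 37, qa, 19), (22, F, 9, cs, 21), (22, F, 9, cs, 24), (22, F, 9, qa, 19)}
σ[cid = cs AND room > 21]: keep tuples satisfying cid = cs AND room > 21 → {(2, F, 25, cs, 24), (22, F, 15, cs, 24), (22, F, 26, cs, 24), (22, F, 27, cs, 24), (22, F, 37, cs, 24), (22, F, 9, cs, 24)}
σ[sid ≠ 27]: keep tuples satisfying sid ≠ 27 → {(2, F, 25, cs, 24), (22, F, 15, cs, 24), (22, F, 26, cs, 24), (22, F, 37, cs, 24), (22, F, 9, cs, 24)}
π_{sid, cid} gives {(15, cs), (25, cs), (26, cs), (37, cs), (9, cs)}.

{(15, cs), (25, cs), (26, cs), (37, cs), (9, cs)}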